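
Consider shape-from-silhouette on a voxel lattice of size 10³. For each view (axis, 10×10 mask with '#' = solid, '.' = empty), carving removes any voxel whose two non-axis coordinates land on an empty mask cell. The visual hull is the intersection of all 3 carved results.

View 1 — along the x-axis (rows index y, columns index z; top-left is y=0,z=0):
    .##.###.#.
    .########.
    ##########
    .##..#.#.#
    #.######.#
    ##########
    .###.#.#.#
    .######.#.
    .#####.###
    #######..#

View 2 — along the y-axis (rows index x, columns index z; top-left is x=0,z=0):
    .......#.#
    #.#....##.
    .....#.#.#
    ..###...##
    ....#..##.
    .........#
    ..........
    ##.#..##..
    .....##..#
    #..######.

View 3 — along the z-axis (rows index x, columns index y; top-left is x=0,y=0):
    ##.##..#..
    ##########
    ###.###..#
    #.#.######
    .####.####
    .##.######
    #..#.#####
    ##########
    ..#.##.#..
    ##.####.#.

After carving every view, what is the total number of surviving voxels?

remaining voxels: 183

full grid |V| = 1000
[1] x-view keeps 76 columns → grid now 760
[2] y-view keeps 33 columns → grid now 241
[3] z-view keeps 74 columns → grid now 183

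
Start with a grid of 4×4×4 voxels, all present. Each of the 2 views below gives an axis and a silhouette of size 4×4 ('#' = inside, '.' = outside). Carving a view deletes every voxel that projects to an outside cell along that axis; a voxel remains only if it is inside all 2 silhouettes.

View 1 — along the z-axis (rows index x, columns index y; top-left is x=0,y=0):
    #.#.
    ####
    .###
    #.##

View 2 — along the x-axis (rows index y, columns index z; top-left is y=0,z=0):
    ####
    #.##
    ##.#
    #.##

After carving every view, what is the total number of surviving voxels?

39 voxels

full grid |V| = 64
carve view 1 (along z, XY-mask fill 12/16): 48 voxels remain
carve view 2 (along x, YZ-mask fill 13/16): 39 voxels remain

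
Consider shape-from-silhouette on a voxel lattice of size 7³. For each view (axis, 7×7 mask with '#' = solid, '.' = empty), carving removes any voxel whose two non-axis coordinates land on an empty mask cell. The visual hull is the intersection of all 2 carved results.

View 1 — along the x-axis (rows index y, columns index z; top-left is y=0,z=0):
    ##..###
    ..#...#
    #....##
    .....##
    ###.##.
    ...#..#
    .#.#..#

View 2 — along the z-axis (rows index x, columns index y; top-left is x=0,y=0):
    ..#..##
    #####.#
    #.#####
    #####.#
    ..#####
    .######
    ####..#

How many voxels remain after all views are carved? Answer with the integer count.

115 voxels

initial block: 7^3 = 343
carve view 1 (along x, YZ-mask fill 22/49): 154 voxels remain
carve view 2 (along z, XY-mask fill 37/49): 115 voxels remain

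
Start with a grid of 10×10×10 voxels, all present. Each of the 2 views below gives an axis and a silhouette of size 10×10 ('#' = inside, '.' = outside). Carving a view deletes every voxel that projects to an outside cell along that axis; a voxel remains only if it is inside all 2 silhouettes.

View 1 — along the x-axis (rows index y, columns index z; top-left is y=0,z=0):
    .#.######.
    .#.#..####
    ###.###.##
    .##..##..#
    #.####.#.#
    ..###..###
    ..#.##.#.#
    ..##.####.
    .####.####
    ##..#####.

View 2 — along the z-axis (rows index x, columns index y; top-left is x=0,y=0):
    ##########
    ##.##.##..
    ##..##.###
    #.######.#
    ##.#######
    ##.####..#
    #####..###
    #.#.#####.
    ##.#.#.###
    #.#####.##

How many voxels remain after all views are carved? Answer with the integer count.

before carving: 1000 voxels (10×10×10)
after view 1 [x-axis, 65 of 100 cells solid] → remaining = 650
after view 2 [z-axis, 77 of 100 cells solid] → remaining = 498

|visual hull| = 498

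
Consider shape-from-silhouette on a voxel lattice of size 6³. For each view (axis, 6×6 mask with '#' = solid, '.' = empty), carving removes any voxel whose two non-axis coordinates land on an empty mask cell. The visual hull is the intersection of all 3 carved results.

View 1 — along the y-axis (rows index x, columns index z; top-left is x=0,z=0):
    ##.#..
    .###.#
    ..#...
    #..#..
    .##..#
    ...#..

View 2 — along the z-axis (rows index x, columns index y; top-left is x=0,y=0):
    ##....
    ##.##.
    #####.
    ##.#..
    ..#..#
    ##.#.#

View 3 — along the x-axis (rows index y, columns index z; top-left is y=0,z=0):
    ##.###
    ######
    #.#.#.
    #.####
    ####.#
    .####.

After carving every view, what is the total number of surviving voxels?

remaining voxels: 37

start: 6×6×6 = 216 voxels
  1. axis=1 (XZ plane), |mask|=14  ⇒  voxels=84
  2. axis=2 (XY plane), |mask|=20  ⇒  voxels=43
  3. axis=0 (YZ plane), |mask|=28  ⇒  voxels=37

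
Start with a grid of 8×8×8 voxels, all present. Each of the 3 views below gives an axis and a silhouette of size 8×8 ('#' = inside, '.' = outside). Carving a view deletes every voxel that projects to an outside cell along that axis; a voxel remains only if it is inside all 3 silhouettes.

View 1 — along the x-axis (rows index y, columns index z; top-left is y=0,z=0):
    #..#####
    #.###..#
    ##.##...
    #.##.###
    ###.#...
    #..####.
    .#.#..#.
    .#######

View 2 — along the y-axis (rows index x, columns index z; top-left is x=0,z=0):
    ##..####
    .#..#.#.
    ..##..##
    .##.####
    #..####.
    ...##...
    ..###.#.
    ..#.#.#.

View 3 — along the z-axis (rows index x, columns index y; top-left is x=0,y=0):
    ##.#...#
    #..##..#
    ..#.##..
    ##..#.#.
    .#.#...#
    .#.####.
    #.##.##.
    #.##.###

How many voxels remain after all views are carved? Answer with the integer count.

83 voxels

before carving: 512 voxels (8×8×8)
  1. axis=0 (YZ plane), |mask|=40  ⇒  voxels=320
  2. axis=1 (XZ plane), |mask|=33  ⇒  voxels=169
  3. axis=2 (XY plane), |mask|=34  ⇒  voxels=83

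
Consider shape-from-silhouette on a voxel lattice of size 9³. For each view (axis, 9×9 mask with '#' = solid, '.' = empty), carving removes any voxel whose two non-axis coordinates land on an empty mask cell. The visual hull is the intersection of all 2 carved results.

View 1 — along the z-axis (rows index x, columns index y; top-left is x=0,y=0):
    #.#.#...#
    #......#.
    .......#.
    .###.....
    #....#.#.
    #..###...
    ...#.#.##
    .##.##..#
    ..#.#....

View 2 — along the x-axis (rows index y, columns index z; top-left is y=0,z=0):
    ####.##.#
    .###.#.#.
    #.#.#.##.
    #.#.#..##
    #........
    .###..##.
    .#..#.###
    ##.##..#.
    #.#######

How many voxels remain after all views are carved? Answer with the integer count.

full grid |V| = 729
carve view 1 (along z, XY-mask fill 28/81): 252 voxels remain
carve view 2 (along x, YZ-mask fill 46/81): 141 voxels remain

|visual hull| = 141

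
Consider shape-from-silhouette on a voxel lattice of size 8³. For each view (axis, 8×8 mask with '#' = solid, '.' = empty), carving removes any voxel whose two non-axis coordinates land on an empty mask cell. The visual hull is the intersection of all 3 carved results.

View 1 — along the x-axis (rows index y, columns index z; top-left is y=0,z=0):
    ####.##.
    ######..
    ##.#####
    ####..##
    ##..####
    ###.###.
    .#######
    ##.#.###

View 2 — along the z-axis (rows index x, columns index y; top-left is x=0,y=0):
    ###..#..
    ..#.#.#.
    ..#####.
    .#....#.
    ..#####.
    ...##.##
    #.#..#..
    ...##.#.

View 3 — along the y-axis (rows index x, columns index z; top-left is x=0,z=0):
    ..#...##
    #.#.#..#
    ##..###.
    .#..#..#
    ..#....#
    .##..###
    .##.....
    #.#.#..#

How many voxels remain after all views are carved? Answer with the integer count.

before carving: 512 voxels (8×8×8)
after view 1 [x-axis, 50 of 64 cells solid] → remaining = 400
after view 2 [z-axis, 29 of 64 cells solid] → remaining = 185
after view 3 [y-axis, 28 of 64 cells solid] → remaining = 81

voxel count = 81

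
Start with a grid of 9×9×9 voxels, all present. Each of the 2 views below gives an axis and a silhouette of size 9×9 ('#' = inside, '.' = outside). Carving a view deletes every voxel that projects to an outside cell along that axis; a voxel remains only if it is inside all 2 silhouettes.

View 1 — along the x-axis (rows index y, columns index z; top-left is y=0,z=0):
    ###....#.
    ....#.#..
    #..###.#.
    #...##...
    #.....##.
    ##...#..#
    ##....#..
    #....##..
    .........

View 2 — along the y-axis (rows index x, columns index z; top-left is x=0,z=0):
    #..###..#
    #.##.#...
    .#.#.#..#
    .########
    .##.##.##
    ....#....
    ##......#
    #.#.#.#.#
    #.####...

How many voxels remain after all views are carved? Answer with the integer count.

before carving: 729 voxels (9×9×9)
V1 x: intersect with YZ mask (27 set) -- 243 left
V2 y: intersect with XZ mask (41 set) -- 119 left

voxel count = 119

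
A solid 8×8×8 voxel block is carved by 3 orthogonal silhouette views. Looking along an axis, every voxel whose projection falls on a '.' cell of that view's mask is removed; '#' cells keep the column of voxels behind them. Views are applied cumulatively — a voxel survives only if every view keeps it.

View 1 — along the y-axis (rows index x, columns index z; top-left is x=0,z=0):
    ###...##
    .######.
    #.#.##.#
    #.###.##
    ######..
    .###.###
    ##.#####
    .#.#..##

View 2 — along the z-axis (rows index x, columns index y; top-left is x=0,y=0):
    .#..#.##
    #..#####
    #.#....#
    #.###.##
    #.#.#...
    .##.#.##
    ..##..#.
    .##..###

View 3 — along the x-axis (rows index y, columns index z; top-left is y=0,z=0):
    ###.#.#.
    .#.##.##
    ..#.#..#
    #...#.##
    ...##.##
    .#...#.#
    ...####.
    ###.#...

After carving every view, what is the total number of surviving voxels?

before carving: 512 voxels (8×8×8)
V1 y: intersect with XZ mask (45 set) -- 360 left
V2 z: intersect with XY mask (35 set) -- 196 left
V3 x: intersect with YZ mask (32 set) -- 99 left

voxel count = 99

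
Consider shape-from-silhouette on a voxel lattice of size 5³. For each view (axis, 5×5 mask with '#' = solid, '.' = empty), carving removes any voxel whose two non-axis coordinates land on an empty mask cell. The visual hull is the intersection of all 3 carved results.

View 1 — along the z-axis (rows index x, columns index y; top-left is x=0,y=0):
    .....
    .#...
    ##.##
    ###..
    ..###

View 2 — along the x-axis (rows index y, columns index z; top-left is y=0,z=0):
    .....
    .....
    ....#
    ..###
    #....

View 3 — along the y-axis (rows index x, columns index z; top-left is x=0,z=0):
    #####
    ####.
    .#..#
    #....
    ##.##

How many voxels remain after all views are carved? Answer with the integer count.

before carving: 125 voxels (5×5×5)
step 1: project along z, AND mask (11/25) → |grid| = 55
step 2: project along x, AND mask (5/25) → |grid| = 10
step 3: project along y, AND mask (16/25) → |grid| = 5

voxel count = 5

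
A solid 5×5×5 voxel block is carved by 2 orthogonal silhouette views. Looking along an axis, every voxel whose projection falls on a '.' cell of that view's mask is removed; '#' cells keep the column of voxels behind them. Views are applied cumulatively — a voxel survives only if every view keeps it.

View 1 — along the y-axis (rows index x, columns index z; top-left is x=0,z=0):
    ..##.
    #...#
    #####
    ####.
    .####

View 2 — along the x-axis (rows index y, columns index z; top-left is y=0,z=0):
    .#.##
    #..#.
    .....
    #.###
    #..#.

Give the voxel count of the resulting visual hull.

|visual hull| = 38

before carving: 125 voxels (5×5×5)
after view 1 [y-axis, 17 of 25 cells solid] → remaining = 85
after view 2 [x-axis, 11 of 25 cells solid] → remaining = 38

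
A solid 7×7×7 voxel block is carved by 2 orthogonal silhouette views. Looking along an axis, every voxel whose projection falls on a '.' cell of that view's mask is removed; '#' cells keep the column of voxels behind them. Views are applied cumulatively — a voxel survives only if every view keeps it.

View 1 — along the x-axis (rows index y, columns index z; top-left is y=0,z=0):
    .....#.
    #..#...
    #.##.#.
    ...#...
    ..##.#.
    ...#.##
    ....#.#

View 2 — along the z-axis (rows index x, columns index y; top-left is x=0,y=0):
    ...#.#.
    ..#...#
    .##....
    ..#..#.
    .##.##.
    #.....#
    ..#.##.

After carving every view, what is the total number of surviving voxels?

start: 7×7×7 = 343 voxels
carve view 1 (along x, YZ-mask fill 16/49): 112 voxels remain
carve view 2 (along z, XY-mask fill 17/49): 48 voxels remain

|visual hull| = 48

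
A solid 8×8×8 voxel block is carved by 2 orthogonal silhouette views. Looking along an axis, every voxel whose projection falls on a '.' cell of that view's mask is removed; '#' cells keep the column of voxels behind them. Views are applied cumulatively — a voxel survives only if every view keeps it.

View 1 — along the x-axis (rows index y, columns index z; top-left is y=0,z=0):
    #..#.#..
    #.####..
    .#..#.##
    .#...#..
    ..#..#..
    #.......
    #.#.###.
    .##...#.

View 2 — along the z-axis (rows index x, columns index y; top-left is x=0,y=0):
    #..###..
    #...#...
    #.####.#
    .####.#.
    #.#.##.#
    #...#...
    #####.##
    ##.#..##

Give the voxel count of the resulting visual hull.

voxel count = 106

before carving: 512 voxels (8×8×8)
[1] x-view keeps 25 columns → grid now 200
[2] z-view keeps 36 columns → grid now 106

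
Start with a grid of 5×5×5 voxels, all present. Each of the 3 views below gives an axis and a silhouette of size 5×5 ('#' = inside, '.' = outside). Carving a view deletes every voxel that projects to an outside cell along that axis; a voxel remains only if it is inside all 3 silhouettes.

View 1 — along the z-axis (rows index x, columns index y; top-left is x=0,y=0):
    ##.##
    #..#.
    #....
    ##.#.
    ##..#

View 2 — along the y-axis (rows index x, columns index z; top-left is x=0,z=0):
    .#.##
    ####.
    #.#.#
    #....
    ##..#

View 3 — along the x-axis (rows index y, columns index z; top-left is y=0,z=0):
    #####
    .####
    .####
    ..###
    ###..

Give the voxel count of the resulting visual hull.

before carving: 125 voxels (5×5×5)
carve view 1 (along z, XY-mask fill 13/25): 65 voxels remain
carve view 2 (along y, XZ-mask fill 14/25): 35 voxels remain
carve view 3 (along x, YZ-mask fill 19/25): 26 voxels remain

voxel count = 26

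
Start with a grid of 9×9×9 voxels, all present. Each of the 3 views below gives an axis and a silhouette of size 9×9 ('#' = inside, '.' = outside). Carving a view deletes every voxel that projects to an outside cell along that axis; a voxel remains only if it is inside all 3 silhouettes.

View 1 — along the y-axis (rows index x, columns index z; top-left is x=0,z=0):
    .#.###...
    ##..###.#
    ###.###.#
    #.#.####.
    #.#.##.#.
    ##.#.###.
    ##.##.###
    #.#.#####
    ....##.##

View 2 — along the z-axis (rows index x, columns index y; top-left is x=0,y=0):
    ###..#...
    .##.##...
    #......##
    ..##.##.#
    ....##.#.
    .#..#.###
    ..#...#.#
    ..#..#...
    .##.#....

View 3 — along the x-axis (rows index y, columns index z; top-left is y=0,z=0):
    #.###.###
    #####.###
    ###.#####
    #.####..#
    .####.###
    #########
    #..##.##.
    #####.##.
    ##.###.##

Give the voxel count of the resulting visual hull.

full grid |V| = 729
V1 y: intersect with XZ mask (52 set) -- 468 left
V2 z: intersect with XY mask (32 set) -- 183 left
V3 x: intersect with YZ mask (64 set) -- 148 left

voxel count = 148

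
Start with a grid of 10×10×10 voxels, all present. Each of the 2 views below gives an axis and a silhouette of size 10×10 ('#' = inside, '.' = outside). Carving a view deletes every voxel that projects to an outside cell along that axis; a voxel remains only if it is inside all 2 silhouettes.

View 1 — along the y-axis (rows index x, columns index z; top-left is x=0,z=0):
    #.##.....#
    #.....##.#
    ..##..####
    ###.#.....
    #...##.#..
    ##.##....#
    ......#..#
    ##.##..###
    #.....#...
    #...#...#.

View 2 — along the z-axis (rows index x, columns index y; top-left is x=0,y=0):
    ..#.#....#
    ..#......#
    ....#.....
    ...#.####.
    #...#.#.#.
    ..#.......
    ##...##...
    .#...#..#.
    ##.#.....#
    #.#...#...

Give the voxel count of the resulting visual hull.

|visual hull| = 113

before carving: 1000 voxels (10×10×10)
V1 y: intersect with XZ mask (41 set) -- 410 left
V2 z: intersect with XY mask (30 set) -- 113 left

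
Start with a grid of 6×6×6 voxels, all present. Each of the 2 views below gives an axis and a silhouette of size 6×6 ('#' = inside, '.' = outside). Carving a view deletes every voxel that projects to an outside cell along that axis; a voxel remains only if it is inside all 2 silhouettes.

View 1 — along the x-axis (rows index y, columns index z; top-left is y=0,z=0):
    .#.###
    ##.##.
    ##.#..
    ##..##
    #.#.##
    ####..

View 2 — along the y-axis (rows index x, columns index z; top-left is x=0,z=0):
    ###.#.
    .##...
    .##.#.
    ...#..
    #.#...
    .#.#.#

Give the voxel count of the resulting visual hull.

full grid |V| = 216
after view 1 [x-axis, 23 of 36 cells solid] → remaining = 138
after view 2 [y-axis, 15 of 36 cells solid] → remaining = 57

|visual hull| = 57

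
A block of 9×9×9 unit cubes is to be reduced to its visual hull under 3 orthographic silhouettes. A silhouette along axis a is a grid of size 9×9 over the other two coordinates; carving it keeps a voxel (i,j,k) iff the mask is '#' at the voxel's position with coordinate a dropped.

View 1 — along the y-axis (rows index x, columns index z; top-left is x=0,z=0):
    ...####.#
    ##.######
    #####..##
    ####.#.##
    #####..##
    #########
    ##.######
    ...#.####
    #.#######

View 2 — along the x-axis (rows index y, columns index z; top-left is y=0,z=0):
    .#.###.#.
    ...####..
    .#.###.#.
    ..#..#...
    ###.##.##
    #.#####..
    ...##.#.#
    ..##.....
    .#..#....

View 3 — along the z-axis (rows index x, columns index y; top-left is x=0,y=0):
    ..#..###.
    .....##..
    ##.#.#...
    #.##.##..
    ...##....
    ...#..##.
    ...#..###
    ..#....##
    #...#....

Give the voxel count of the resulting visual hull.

start: 9×9×9 = 729 voxels
[1] y-view keeps 64 columns → grid now 576
[2] x-view keeps 37 columns → grid now 263
[3] z-view keeps 29 columns → grid now 85

remaining voxels: 85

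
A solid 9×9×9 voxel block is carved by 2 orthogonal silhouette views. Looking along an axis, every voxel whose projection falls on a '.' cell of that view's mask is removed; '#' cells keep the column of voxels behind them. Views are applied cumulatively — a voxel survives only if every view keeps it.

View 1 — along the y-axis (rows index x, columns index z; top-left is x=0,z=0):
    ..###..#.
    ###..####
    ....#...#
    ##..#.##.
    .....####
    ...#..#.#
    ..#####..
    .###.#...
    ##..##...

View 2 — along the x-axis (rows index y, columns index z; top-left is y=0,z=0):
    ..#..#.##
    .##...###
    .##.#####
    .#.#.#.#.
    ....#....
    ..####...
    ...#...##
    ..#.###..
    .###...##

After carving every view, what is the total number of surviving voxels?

before carving: 729 voxels (9×9×9)
carve view 1 (along y, XZ-mask fill 38/81): 342 voxels remain
carve view 2 (along x, YZ-mask fill 37/81): 160 voxels remain

|visual hull| = 160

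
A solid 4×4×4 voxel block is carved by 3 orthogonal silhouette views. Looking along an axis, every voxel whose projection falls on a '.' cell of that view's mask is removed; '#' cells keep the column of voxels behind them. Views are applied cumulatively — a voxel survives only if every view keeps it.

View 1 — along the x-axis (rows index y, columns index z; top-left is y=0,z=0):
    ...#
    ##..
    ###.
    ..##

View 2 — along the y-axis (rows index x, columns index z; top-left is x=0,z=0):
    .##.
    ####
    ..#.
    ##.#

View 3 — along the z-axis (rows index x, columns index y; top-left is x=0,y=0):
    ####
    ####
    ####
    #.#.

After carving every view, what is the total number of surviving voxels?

17 voxels

start: 4×4×4 = 64 voxels
after view 1 [x-axis, 8 of 16 cells solid] → remaining = 32
after view 2 [y-axis, 10 of 16 cells solid] → remaining = 20
after view 3 [z-axis, 14 of 16 cells solid] → remaining = 17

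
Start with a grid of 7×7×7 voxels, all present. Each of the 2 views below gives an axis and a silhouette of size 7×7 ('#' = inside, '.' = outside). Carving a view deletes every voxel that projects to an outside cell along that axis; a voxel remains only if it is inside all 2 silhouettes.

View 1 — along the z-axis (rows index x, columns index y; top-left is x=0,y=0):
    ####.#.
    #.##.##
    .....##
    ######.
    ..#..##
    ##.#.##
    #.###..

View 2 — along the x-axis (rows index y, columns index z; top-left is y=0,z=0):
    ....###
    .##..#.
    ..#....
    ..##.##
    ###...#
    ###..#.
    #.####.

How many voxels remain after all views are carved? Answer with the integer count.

full grid |V| = 343
after view 1 [z-axis, 30 of 49 cells solid] → remaining = 210
after view 2 [x-axis, 24 of 49 cells solid] → remaining = 101

remaining voxels: 101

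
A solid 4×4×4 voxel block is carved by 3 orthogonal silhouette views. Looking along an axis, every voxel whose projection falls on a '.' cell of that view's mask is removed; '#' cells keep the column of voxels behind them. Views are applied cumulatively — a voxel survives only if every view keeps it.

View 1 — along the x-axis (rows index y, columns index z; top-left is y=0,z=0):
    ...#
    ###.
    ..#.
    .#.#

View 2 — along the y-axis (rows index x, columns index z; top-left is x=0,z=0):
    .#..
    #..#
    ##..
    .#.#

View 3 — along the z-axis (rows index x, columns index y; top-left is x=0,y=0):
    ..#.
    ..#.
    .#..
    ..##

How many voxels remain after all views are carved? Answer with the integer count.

initial block: 4^3 = 64
  1. axis=0 (YZ plane), |mask|=7  ⇒  voxels=28
  2. axis=1 (XZ plane), |mask|=7  ⇒  voxels=12
  3. axis=2 (XY plane), |mask|=5  ⇒  voxels=4

|visual hull| = 4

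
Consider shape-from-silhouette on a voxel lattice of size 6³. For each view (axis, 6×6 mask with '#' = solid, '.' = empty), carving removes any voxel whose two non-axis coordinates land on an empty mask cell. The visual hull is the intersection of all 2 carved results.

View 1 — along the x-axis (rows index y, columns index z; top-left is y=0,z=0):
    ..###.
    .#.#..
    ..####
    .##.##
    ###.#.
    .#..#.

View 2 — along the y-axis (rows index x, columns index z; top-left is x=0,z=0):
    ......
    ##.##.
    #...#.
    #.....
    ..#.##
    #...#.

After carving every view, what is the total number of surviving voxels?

before carving: 216 voxels (6×6×6)
[1] x-view keeps 19 columns → grid now 114
[2] y-view keeps 12 columns → grid now 37

remaining voxels: 37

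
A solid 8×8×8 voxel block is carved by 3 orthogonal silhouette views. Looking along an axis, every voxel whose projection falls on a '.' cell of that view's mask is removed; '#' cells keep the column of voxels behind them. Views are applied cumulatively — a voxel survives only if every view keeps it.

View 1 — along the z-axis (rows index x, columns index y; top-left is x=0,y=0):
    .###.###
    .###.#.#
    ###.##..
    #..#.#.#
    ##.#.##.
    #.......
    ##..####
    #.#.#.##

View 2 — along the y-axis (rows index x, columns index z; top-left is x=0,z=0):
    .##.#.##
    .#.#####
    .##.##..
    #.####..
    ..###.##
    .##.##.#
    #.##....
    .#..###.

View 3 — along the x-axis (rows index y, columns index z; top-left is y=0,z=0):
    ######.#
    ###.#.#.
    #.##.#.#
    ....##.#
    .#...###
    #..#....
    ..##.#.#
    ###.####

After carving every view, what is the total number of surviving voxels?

initial block: 8^3 = 512
  1. axis=2 (XY plane), |mask|=37  ⇒  voxels=296
  2. axis=1 (XZ plane), |mask|=37  ⇒  voxels=168
  3. axis=0 (YZ plane), |mask|=37  ⇒  voxels=95

95 voxels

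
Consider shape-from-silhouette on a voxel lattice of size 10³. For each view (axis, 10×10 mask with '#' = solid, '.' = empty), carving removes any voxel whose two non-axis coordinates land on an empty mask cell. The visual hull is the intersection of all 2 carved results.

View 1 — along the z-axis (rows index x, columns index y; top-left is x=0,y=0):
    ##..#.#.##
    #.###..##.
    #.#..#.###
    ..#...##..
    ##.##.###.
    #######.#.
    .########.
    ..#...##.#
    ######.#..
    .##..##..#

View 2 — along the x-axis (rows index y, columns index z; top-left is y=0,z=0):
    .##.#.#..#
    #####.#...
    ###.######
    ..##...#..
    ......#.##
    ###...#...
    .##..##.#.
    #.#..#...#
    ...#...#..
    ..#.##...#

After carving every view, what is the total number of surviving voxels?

full grid |V| = 1000
after view 1 [z-axis, 60 of 100 cells solid] → remaining = 600
after view 2 [x-axis, 45 of 100 cells solid] → remaining = 282

282 voxels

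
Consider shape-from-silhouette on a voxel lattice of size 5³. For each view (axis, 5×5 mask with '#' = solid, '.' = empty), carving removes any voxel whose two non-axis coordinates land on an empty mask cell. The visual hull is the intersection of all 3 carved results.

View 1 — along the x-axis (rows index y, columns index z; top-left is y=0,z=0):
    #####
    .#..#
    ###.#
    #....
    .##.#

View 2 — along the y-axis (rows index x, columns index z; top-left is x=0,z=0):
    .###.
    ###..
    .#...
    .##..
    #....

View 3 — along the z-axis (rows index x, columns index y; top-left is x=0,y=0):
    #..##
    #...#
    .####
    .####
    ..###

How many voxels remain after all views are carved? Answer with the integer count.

full grid |V| = 125
carve view 1 (along x, YZ-mask fill 15/25): 75 voxels remain
carve view 2 (along y, XZ-mask fill 10/25): 32 voxels remain
carve view 3 (along z, XY-mask fill 16/25): 20 voxels remain

20 voxels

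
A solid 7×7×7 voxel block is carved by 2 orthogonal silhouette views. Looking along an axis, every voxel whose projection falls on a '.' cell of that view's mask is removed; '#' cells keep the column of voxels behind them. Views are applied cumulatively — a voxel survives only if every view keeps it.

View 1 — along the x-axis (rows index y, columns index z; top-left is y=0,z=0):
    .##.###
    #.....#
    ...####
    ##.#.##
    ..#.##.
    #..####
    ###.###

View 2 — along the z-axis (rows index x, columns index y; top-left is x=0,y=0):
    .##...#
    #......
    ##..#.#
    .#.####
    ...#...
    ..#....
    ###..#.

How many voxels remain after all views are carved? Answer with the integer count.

79 voxels

before carving: 343 voxels (7×7×7)
[1] x-view keeps 30 columns → grid now 210
[2] z-view keeps 19 columns → grid now 79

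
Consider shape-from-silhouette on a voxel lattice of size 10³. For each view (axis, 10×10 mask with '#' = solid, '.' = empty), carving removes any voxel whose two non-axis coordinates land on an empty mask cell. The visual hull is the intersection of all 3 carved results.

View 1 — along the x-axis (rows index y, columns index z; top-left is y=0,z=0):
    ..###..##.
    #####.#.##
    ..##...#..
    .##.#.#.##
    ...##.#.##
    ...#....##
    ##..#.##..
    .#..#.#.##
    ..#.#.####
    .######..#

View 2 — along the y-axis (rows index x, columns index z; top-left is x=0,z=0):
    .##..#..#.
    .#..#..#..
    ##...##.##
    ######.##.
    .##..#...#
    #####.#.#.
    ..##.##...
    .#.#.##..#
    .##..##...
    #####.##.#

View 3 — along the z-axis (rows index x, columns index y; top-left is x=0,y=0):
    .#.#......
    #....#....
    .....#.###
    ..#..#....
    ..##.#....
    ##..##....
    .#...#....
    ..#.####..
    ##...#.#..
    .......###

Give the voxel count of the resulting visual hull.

full grid |V| = 1000
  1. axis=0 (YZ plane), |mask|=53  ⇒  voxels=530
  2. axis=1 (XZ plane), |mask|=53  ⇒  voxels=274
  3. axis=2 (XY plane), |mask|=31  ⇒  voxels=84

voxel count = 84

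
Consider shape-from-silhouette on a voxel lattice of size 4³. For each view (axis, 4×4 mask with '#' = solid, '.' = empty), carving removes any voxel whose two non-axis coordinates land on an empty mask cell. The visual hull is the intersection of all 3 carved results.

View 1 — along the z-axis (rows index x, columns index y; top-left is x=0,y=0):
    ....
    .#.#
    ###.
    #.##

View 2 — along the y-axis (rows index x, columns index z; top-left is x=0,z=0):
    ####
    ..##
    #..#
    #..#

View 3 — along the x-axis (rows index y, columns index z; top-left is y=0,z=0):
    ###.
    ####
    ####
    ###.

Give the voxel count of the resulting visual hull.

voxel count = 12

start: 4×4×4 = 64 voxels
V1 z: intersect with XY mask (8 set) -- 32 left
V2 y: intersect with XZ mask (10 set) -- 16 left
V3 x: intersect with YZ mask (14 set) -- 12 left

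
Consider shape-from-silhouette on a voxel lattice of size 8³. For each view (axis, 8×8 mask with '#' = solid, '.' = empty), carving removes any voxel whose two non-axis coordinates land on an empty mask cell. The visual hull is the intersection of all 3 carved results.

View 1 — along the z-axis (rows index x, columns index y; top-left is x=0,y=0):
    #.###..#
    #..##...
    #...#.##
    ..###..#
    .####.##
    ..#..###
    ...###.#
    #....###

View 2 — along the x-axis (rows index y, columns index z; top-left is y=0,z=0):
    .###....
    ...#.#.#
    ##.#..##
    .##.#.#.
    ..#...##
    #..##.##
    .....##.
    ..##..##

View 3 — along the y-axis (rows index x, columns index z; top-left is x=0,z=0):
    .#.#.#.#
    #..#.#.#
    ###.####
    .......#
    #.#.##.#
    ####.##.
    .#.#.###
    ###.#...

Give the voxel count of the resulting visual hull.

before carving: 512 voxels (8×8×8)
after view 1 [z-axis, 34 of 64 cells solid] → remaining = 272
after view 2 [x-axis, 29 of 64 cells solid] → remaining = 124
after view 3 [y-axis, 36 of 64 cells solid] → remaining = 62

|visual hull| = 62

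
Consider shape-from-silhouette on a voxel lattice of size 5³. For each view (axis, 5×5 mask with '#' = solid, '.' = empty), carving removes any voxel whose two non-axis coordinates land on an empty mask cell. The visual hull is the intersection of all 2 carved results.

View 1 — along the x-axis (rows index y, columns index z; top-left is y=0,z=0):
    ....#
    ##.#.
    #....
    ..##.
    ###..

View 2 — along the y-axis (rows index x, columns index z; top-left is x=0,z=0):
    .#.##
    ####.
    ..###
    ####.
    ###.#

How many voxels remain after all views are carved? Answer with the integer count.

full grid |V| = 125
carve view 1 (along x, YZ-mask fill 10/25): 50 voxels remain
carve view 2 (along y, XZ-mask fill 18/25): 36 voxels remain

voxel count = 36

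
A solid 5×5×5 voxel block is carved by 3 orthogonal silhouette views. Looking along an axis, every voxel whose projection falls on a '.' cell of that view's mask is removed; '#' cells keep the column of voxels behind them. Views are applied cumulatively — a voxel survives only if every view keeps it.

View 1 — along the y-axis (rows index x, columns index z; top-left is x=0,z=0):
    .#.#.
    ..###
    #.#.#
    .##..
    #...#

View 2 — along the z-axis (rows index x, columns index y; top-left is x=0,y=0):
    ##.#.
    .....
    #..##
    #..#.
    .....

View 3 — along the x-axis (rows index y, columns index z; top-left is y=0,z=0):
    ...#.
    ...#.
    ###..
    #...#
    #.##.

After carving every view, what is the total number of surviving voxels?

remaining voxels: 6

before carving: 125 voxels (5×5×5)
V1 y: intersect with XZ mask (12 set) -- 60 left
V2 z: intersect with XY mask (8 set) -- 19 left
V3 x: intersect with YZ mask (10 set) -- 6 left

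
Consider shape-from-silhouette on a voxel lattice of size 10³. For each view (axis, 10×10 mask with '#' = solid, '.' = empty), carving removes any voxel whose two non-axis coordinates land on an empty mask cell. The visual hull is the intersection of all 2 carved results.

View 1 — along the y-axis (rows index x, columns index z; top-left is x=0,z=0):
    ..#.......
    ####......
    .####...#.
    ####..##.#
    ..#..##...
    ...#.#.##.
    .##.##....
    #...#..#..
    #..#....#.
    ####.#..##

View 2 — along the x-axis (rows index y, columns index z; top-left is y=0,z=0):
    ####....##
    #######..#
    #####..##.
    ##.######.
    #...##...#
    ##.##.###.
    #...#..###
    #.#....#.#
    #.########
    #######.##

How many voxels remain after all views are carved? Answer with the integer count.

remaining voxels: 278

before carving: 1000 voxels (10×10×10)
V1 y: intersect with XZ mask (41 set) -- 410 left
V2 x: intersect with YZ mask (67 set) -- 278 left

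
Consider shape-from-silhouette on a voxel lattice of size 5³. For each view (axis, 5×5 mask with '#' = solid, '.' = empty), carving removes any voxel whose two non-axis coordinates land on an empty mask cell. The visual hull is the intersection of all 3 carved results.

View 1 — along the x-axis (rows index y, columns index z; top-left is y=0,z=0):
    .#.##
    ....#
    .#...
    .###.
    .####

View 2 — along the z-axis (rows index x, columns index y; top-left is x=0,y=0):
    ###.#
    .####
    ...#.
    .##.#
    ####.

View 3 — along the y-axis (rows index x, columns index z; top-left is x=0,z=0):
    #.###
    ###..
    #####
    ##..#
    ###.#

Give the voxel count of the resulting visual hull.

|visual hull| = 24

full grid |V| = 125
V1 x: intersect with YZ mask (12 set) -- 60 left
V2 z: intersect with XY mask (16 set) -- 35 left
V3 y: intersect with XZ mask (19 set) -- 24 left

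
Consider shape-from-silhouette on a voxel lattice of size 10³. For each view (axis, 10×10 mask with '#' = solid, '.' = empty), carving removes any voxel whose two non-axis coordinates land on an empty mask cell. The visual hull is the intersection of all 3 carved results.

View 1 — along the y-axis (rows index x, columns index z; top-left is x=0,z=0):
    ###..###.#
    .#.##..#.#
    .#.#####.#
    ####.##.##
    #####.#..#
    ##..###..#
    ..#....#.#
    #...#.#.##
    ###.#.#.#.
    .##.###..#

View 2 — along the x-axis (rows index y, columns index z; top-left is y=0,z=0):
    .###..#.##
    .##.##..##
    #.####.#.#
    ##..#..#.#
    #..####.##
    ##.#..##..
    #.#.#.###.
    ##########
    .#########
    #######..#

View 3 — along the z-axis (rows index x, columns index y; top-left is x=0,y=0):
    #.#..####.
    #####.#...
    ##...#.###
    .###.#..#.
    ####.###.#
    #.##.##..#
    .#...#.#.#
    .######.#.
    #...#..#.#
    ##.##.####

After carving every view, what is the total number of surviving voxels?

|visual hull| = 256

full grid |V| = 1000
  1. axis=1 (XZ plane), |mask|=60  ⇒  voxels=600
  2. axis=0 (YZ plane), |mask|=69  ⇒  voxels=424
  3. axis=2 (XY plane), |mask|=60  ⇒  voxels=256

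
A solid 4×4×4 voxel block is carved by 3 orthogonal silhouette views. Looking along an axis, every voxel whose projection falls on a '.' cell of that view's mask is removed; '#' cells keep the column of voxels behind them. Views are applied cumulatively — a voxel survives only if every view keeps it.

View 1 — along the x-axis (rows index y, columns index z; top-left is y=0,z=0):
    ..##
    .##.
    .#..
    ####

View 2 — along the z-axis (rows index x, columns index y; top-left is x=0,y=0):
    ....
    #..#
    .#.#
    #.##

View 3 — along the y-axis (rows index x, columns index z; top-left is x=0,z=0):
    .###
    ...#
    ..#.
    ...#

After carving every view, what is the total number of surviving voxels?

initial block: 4^3 = 64
carve view 1 (along x, YZ-mask fill 9/16): 36 voxels remain
carve view 2 (along z, XY-mask fill 7/16): 19 voxels remain
carve view 3 (along y, XZ-mask fill 6/16): 6 voxels remain

remaining voxels: 6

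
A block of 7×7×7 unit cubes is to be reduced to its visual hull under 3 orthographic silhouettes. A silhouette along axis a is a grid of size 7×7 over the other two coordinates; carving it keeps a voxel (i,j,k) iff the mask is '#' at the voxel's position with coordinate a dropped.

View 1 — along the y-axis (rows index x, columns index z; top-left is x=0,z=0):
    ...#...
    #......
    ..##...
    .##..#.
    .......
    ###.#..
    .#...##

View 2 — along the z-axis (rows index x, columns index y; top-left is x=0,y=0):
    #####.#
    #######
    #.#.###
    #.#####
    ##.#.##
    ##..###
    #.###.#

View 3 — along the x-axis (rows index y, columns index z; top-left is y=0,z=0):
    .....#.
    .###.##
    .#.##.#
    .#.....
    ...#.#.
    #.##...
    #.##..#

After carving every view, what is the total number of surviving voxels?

30 voxels

start: 7×7×7 = 343 voxels
step 1: project along y, AND mask (14/49) → |grid| = 98
step 2: project along z, AND mask (39/49) → |grid| = 76
step 3: project along x, AND mask (20/49) → |grid| = 30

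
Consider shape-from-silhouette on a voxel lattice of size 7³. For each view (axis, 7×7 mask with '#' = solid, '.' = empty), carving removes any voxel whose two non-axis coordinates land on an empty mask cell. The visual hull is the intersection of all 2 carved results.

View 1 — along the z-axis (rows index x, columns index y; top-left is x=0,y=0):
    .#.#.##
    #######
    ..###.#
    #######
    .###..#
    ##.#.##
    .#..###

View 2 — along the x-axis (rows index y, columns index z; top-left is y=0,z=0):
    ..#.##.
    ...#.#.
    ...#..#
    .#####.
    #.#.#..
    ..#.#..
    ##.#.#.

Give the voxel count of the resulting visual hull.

start: 7×7×7 = 343 voxels
[1] z-view keeps 35 columns → grid now 245
[2] x-view keeps 21 columns → grid now 109

remaining voxels: 109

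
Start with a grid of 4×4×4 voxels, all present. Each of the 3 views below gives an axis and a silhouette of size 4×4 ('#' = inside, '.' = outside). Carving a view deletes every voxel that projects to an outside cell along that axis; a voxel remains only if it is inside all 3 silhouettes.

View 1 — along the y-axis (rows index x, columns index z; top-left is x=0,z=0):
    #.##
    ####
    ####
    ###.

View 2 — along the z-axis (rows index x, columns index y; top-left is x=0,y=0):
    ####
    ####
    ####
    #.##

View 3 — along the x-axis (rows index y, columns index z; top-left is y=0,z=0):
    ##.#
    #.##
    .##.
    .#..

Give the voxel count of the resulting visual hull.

29 voxels

initial block: 4^3 = 64
V1 y: intersect with XZ mask (14 set) -- 56 left
V2 z: intersect with XY mask (15 set) -- 53 left
V3 x: intersect with YZ mask (9 set) -- 29 left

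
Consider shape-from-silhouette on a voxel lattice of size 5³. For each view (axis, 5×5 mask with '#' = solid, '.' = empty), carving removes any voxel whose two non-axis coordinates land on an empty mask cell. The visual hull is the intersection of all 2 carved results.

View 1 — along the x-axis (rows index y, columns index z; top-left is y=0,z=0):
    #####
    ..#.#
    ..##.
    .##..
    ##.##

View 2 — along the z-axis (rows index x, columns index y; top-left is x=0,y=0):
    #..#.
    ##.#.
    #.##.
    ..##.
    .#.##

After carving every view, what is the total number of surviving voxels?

|visual hull| = 37

before carving: 125 voxels (5×5×5)
carve view 1 (along x, YZ-mask fill 15/25): 75 voxels remain
carve view 2 (along z, XY-mask fill 13/25): 37 voxels remain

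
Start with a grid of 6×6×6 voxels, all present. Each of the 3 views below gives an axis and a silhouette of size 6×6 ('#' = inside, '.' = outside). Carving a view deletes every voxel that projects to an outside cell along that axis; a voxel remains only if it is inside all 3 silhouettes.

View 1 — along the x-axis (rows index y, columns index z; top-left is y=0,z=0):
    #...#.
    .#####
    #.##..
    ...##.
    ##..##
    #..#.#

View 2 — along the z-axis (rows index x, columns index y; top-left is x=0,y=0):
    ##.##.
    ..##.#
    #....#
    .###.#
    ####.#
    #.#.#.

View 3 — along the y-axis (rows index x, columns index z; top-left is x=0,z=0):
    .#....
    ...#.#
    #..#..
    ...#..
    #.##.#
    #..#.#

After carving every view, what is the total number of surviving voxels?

29 voxels

before carving: 216 voxels (6×6×6)
[1] x-view keeps 19 columns → grid now 114
[2] z-view keeps 21 columns → grid now 63
[3] y-view keeps 13 columns → grid now 29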